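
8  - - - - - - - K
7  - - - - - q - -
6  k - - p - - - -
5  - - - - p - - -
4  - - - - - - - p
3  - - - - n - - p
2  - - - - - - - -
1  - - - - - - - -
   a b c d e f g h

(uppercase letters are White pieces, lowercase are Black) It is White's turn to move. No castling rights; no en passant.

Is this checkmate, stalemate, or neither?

White to move; white king on h8.
In check: no.
King squares — g7: attacked by Qf7; h7: attacked by Qf7; g8: attacked by Qf7.
Legal moves for White: none.
Not in check and no legal moves → stalemate.

stalemate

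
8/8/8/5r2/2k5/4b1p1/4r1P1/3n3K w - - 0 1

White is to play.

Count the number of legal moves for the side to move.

0

White to move; king on h1.
In check: no.
Legal moves: none.
Count: 0.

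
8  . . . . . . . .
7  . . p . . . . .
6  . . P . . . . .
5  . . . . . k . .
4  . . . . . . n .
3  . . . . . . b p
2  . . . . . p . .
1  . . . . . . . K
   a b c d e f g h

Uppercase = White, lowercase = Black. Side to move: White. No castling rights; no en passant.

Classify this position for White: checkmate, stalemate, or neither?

White to move; white king on h1.
In check: no.
King squares — g1: attacked by Pf2; g2: attacked by Ph3; h2: attacked by Bg3.
Legal moves for White: none.
Not in check and no legal moves → stalemate.

stalemate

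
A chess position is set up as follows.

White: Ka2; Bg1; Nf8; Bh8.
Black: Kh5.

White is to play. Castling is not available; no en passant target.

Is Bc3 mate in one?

After Bc3: black king on h5; in check: no.
Black is not in check, so this cannot be checkmate.

no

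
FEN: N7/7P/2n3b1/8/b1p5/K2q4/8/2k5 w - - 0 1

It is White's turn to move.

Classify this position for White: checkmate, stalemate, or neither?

neither

White to move; white king on a3.
In check: yes, from the black queen on d3.
Legal moves for White: Kxa4, Ka2.
White is in check but has 2 legal moves → neither.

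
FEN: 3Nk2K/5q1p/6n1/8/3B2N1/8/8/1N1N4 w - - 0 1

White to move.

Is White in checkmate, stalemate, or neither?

White to move; white king on h8.
In check: yes, from the black knight on g6.
King squares — g7: attacked by Qf7; h7: attacked by Qf7; g8: attacked by Qf7.
Legal moves for White: none.
In check with no legal moves → checkmate.

checkmate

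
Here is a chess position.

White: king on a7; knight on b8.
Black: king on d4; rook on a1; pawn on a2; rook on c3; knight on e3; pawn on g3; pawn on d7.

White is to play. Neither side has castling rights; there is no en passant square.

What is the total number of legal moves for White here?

White to move; king on a7.
In check: no.
Legal moves: Nxd7, Nc6+, Na6, Ka8, Kb7, Kb6, Ka6.
Count: 7.

7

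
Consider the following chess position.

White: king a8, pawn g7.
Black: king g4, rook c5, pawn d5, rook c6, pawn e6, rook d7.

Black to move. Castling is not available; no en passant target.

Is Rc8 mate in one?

After Rc8: white king on a8; in check: yes, from the black rook on c8.
King squares — a7: attacked by Rd7; b7: attacked by Rd7; b8: attacked by Rc8.
White has no legal moves → checkmate.

yes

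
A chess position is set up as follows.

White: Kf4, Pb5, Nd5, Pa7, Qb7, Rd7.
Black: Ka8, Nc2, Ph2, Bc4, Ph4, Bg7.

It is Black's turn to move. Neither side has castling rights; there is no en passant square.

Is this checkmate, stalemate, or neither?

Black to move; black king on a8.
In check: yes, from the white queen on b7.
King squares — a7: attacked by Qb7; b7: attacked by Rd7; b8: attacked by Pa7.
Legal moves for Black: none.
In check with no legal moves → checkmate.

checkmate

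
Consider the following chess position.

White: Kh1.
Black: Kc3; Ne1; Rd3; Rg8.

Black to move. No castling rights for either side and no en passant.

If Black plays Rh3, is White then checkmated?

yes

After Rh3: white king on h1; in check: yes, from the black rook on h3.
King squares — g1: attacked by Rg8; g2: attacked by Ne1; h2: attacked by Rh3.
White has no legal moves → checkmate.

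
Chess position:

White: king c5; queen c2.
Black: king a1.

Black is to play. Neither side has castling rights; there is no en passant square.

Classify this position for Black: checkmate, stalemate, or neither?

Black to move; black king on a1.
In check: no.
King squares — b1: attacked by Qc2; a2: attacked by Qc2; b2: attacked by Qc2.
Legal moves for Black: none.
Not in check and no legal moves → stalemate.

stalemate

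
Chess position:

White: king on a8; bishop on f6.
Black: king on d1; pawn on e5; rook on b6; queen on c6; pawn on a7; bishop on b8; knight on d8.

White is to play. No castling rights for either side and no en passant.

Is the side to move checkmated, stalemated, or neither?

White to move; white king on a8.
In check: yes, from the black queen on c6.
King squares — a7: attacked by Bb8; b7: attacked by Rb6; b8: attacked by Rb6.
Legal moves for White: none.
In check with no legal moves → checkmate.

checkmate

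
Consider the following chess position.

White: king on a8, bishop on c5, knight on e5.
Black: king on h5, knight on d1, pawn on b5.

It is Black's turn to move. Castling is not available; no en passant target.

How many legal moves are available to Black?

Black to move; king on h5.
In check: no.
Legal moves: Kh6, Kg5, Kh4, Ne3, Nc3, Nf2, Nb2, b4.
Count: 8.

8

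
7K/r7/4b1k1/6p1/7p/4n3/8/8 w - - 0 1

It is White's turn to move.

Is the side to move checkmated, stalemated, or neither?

stalemate

White to move; white king on h8.
In check: no.
King squares — g7: attacked by Kg6; h7: attacked by Kg6; g8: attacked by Be6.
Legal moves for White: none.
Not in check and no legal moves → stalemate.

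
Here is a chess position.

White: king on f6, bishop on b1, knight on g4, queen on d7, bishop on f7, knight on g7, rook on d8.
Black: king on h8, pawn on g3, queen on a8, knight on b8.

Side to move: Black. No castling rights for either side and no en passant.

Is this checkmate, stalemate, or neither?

checkmate

Black to move; black king on h8.
In check: yes, from the white rook on d8.
King squares — g7: attacked by Kf6; h7: attacked by Bb1; g8: attacked by Bf7.
Legal moves for Black: none.
In check with no legal moves → checkmate.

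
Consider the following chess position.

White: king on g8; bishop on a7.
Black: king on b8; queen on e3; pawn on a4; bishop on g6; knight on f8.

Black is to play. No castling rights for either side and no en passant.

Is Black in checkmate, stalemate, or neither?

neither

Black to move; black king on b8.
In check: yes, from the white bishop on a7.
King squares — a7: available; b7: available; c7: available; a8: available; c8: available.
Legal moves for Black: Kc8, Ka8, Kc7, Kb7, Kxa7, Qxa7.
Black is in check but has 6 legal moves → neither.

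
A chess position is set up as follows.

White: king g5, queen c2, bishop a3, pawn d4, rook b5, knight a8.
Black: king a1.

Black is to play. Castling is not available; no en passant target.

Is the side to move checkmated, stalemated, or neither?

Black to move; black king on a1.
In check: no.
King squares — b1: attacked by Qc2; a2: attacked by Qc2; b2: attacked by Qc2.
Legal moves for Black: none.
Not in check and no legal moves → stalemate.

stalemate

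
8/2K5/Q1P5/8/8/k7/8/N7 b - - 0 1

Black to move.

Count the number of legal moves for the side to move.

Black to move; king on a3.
In check: yes, from the white queen on a6.
Legal moves: Kb4, Kb2.
Count: 2.

2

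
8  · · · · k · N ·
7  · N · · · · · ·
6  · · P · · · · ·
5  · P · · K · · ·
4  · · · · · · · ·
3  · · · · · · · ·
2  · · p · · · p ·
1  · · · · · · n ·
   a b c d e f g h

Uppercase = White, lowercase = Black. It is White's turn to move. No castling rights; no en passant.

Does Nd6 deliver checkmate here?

no

After Nd6: black king on e8; in check: yes, from the white knight on d6.
Black has 2 legal replies: Kf8, Kd8.
In check but a legal move exists → not checkmate.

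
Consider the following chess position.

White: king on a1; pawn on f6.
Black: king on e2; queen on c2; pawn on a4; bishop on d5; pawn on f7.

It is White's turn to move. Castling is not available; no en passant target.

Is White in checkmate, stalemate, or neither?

White to move; white king on a1.
In check: no.
King squares — b1: attacked by Qc2; a2: attacked by Qc2; b2: attacked by Qc2.
Legal moves for White: none.
Not in check and no legal moves → stalemate.

stalemate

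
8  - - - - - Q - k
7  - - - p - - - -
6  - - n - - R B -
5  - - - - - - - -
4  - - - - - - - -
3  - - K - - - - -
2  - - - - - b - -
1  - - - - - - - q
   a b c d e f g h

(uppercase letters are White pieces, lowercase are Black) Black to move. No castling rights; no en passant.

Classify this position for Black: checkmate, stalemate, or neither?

checkmate

Black to move; black king on h8.
In check: yes, from the white queen on f8.
King squares — g7: attacked by Qf8; h7: attacked by Bg6; g8: attacked by Qf8.
Legal moves for Black: none.
In check with no legal moves → checkmate.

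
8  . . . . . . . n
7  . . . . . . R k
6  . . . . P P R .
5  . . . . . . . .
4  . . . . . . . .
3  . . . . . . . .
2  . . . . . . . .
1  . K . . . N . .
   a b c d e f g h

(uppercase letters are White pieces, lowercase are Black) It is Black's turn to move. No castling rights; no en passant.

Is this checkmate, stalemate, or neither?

checkmate

Black to move; black king on h7.
In check: yes, from the white rook on g7.
King squares — g6: attacked by Rg7; h6: attacked by Rg6; g7: attacked by Pf6; g8: attacked by Rg7; h8: own knight.
Legal moves for Black: none.
In check with no legal moves → checkmate.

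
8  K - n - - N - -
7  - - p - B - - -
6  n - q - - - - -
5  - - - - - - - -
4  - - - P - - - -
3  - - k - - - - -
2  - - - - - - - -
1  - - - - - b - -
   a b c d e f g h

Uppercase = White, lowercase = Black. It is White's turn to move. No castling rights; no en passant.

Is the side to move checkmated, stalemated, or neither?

checkmate

White to move; white king on a8.
In check: yes, from the black queen on c6.
King squares — a7: attacked by Nc8; b7: attacked by Qc6; b8: attacked by Na6.
Legal moves for White: none.
In check with no legal moves → checkmate.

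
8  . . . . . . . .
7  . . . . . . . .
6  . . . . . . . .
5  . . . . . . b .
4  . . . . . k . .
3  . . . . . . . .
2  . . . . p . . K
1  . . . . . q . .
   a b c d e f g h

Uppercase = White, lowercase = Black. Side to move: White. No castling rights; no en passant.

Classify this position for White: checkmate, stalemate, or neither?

stalemate

White to move; white king on h2.
In check: no.
King squares — g1: attacked by Qf1; h1: attacked by Qf1; g2: attacked by Qf1; g3: attacked by Kf4; h3: attacked by Qf1.
Legal moves for White: none.
Not in check and no legal moves → stalemate.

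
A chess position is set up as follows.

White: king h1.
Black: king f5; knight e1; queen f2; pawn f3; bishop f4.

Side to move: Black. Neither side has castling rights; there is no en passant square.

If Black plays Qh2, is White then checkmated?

After Qh2: white king on h1; in check: yes, from the black queen on h2.
King squares — g1: attacked by Qh2; g2: attacked by Ne1; h2: attacked by Bf4.
White has no legal moves → checkmate.

yes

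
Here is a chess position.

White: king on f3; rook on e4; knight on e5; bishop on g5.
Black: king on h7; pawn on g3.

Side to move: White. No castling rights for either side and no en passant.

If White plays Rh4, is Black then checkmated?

no

After Rh4: black king on h7; in check: yes, from the white rook on h4.
Black has 2 legal replies: Kg8, Kg7.
In check but a legal move exists → not checkmate.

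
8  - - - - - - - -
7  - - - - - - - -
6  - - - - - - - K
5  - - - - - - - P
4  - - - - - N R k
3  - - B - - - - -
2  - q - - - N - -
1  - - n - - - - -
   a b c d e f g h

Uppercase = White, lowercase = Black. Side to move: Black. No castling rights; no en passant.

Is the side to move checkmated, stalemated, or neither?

Black to move; black king on h4.
In check: yes, from the white rook on g4.
King squares — g3: attacked by Rg4; h3: attacked by Nf2; g4: attacked by Nf2; g5: attacked by Rg4; h5: attacked by Nf4.
Legal moves for Black: none.
In check with no legal moves → checkmate.

checkmate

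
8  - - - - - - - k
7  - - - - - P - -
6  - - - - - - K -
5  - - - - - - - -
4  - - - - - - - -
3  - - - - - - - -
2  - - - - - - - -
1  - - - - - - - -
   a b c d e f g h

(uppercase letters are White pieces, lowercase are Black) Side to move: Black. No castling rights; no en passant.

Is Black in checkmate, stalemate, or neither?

Black to move; black king on h8.
In check: no.
King squares — g7: attacked by Kg6; h7: attacked by Kg6; g8: attacked by Pf7.
Legal moves for Black: none.
Not in check and no legal moves → stalemate.

stalemate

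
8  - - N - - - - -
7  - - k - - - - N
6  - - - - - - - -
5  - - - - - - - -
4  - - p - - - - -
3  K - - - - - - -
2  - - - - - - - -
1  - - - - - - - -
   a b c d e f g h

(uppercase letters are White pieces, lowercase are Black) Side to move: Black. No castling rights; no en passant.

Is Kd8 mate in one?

no

After Kd8: white king on a3; in check: no.
White is not in check, so this cannot be checkmate.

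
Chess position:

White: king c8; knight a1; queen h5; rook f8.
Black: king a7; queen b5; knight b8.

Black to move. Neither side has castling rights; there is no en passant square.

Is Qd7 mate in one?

yes

After Qd7: white king on c8; in check: yes, from the black queen on d7.
King squares — b7: attacked by Ka7; c7: attacked by Qd7; d7: attacked by Nb8; b8: attacked by Ka7; d8: attacked by Qd7.
White has no legal moves → checkmate.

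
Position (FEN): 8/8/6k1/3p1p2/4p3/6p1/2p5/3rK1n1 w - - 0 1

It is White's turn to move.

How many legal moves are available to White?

White to move; king on e1.
In check: yes, from the black rook on d1.
Legal moves: none.
Count: 0.

0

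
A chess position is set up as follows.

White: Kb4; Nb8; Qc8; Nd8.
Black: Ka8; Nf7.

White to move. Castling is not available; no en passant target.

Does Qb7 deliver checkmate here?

After Qb7: black king on a8; in check: yes, from the white queen on b7.
King squares — a7: attacked by Qb7; b7: attacked by Nd8; b8: attacked by Qb7.
Black has no legal moves → checkmate.

yes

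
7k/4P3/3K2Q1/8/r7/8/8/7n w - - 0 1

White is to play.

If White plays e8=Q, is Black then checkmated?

yes

After e8=Q: black king on h8; in check: yes, from the white queen on e8.
King squares — g7: attacked by Qg6; h7: attacked by Qg6; g8: attacked by Qg6.
Black has no legal moves → checkmate.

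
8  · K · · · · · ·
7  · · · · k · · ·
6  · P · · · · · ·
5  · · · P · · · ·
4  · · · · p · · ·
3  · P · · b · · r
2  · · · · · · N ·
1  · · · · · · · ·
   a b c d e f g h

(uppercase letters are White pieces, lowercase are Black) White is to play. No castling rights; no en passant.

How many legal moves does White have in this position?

White to move; king on b8.
In check: no.
Legal moves: Kc8, Ka8, Kc7, Kb7, Ka7, Nh4, Nf4, Nxe3, Ne1, b7, d6+, b4.
Count: 12.

12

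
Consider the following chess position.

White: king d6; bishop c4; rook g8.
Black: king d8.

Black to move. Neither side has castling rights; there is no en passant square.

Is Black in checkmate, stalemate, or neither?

Black to move; black king on d8.
In check: yes, from the white rook on g8.
King squares — c7: attacked by Kd6; d7: attacked by Kd6; e7: attacked by Kd6; c8: attacked by Rg8; e8: attacked by Rg8.
Legal moves for Black: none.
In check with no legal moves → checkmate.

checkmate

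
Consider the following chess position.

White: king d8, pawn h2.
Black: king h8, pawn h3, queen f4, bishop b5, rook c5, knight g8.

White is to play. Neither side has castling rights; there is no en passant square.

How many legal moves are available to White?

0

White to move; king on d8.
In check: no.
Legal moves: none.
Count: 0.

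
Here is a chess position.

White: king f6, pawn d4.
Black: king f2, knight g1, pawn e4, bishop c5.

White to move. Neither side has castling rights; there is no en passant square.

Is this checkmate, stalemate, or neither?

neither

White to move; white king on f6.
In check: no.
Legal moves for White: Kg7, Kf7, Kg6, Ke6, Kg5, Kf5, Ke5, dxc5, d5.
White has 9 legal moves and is not in check → neither.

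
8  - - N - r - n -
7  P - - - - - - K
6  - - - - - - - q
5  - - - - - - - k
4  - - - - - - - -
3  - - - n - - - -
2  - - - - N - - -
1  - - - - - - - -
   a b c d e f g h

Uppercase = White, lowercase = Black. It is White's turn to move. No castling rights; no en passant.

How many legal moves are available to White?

0

White to move; king on h7.
In check: yes, from the black queen on h6.
Legal moves: none.
Count: 0.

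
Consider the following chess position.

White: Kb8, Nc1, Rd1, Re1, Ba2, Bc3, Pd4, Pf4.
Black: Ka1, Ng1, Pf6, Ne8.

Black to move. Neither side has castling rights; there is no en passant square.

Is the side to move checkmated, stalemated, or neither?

checkmate

Black to move; black king on a1.
In check: yes, from the white bishop on c3.
King squares — b1: attacked by Ba2; a2: attacked by Nc1; b2: attacked by Bc3.
Legal moves for Black: none.
In check with no legal moves → checkmate.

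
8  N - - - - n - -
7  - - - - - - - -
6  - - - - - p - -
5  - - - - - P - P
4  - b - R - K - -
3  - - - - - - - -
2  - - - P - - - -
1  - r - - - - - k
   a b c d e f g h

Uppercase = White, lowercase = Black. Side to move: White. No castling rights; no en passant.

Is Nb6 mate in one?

After Nb6: black king on h1; in check: no.
Black is not in check, so this cannot be checkmate.

no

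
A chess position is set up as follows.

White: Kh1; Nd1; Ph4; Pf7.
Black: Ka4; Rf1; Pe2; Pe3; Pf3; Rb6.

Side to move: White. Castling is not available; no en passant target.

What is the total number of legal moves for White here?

White to move; king on h1.
In check: yes, from the black rook on f1.
Legal moves: Kh2.
Count: 1.

1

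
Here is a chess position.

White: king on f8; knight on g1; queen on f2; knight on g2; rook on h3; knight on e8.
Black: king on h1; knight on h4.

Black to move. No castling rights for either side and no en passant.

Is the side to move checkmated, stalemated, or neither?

checkmate

Black to move; black king on h1.
In check: yes, from the white rook on h3.
King squares — g1: attacked by Qf2; g2: attacked by Qf2; h2: attacked by Rh3.
Legal moves for Black: none.
In check with no legal moves → checkmate.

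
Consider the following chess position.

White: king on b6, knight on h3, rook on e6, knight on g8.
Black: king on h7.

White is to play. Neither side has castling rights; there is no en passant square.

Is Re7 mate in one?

no

After Re7: black king on h7; in check: yes, from the white rook on e7.
Black has 3 legal replies: Kh8, Kxg8, Kg6.
In check but a legal move exists → not checkmate.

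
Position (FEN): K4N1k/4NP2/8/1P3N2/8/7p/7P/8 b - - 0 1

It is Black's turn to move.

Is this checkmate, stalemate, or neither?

stalemate

Black to move; black king on h8.
In check: no.
King squares — g7: attacked by Nf5; h7: attacked by Nf8; g8: attacked by Ne7.
Legal moves for Black: none.
Not in check and no legal moves → stalemate.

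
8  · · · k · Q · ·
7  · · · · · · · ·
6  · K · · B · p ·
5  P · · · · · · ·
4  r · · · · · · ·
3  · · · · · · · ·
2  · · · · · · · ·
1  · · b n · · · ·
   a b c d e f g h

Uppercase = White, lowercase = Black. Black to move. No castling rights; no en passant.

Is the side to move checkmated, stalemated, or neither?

checkmate

Black to move; black king on d8.
In check: yes, from the white queen on f8.
King squares — c7: attacked by Kb6; d7: attacked by Be6; e7: attacked by Qf8; c8: attacked by Be6; e8: attacked by Qf8.
Legal moves for Black: none.
In check with no legal moves → checkmate.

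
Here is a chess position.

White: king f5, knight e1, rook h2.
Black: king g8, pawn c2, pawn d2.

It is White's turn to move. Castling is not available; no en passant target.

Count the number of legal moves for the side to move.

23

White to move; king on f5.
In check: no.
Legal moves: Kg6, Kf6, Ke6, Kg5, Ke5, Kg4, Kf4, Ke4, Rh8+, Rh7, Rh6, Rh5, Rh4, Rh3, Rg2+, Rf2, Re2, Rxd2, Rh1, Nf3, Nd3, Ng2, Nxc2.
Count: 23.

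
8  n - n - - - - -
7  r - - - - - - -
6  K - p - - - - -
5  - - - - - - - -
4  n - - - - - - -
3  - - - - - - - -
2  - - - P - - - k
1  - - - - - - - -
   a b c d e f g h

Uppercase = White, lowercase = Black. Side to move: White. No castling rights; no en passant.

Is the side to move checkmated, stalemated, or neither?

checkmate

White to move; white king on a6.
In check: yes, from the black rook on a7.
King squares — a5: attacked by Ra7; b5: attacked by Pc6; b6: attacked by Na4; a7: attacked by Nc8; b7: attacked by Ra7.
Legal moves for White: none.
In check with no legal moves → checkmate.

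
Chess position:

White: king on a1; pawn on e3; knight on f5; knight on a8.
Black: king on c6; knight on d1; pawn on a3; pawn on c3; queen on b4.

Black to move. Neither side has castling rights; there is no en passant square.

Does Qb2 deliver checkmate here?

After Qb2: white king on a1; in check: yes, from the black queen on b2.
King squares — b1: attacked by Qb2; a2: attacked by Qb2; b2: attacked by Nd1.
White has no legal moves → checkmate.

yes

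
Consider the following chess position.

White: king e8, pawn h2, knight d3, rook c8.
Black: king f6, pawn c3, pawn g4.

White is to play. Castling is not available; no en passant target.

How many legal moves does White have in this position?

White to move; king on e8.
In check: no.
Legal moves: Kf8, Kd8, Kd7, Rd8, Rb8, Ra8, Rc7, Rc6+, Rc5, Rc4, Rxc3, Ne5, Nc5, Nf4, Nb4, Nf2, Nb2, Ne1, Nc1, h3, h4.
Count: 21.

21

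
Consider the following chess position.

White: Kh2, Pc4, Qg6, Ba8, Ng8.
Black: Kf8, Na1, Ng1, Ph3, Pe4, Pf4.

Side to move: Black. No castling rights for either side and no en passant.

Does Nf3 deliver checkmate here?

After Nf3: white king on h2; in check: yes, from the black knight on f3.
White has 2 legal replies: Kxh3, Kh1.
In check but a legal move exists → not checkmate.

no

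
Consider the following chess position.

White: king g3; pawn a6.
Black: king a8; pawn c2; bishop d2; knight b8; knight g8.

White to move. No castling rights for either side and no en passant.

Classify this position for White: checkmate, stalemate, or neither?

White to move; white king on g3.
In check: no.
Legal moves for White: Kh4, Kg4, Kh3, Kf3, Kh2, Kg2, Kf2, a7.
White has 8 legal moves and is not in check → neither.

neither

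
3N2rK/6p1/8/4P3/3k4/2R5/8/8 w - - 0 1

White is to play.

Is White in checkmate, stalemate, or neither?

neither

White to move; white king on h8.
In check: yes, from the black rook on g8.
Legal moves for White: Kxg8, Kh7.
White is in check but has 2 legal moves → neither.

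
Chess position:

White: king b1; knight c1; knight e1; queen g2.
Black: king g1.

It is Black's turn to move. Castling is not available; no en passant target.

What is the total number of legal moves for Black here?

0

Black to move; king on g1.
In check: yes, from the white queen on g2.
Legal moves: none.
Count: 0.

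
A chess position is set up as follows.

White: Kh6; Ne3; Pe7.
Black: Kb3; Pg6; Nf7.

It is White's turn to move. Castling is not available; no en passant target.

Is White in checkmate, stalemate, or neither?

neither

White to move; white king on h6.
In check: yes, from the black knight on f7.
Legal moves for White: Kh7, Kg7, Kxg6.
White is in check but has 3 legal moves → neither.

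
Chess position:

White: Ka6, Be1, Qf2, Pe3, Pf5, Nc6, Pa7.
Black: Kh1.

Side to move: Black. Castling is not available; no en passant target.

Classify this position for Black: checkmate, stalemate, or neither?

Black to move; black king on h1.
In check: no.
King squares — g1: attacked by Qf2; g2: attacked by Qf2; h2: attacked by Qf2.
Legal moves for Black: none.
Not in check and no legal moves → stalemate.

stalemate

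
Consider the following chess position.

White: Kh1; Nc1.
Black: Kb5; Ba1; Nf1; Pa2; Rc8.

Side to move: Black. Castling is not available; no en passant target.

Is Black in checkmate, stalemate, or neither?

neither

Black to move; black king on b5.
In check: no.
Legal moves for Black include: Rh8+, Rg8, Rf8, Re8, Rd8, Rb8, Ra8, Rc7, Rc6, Rc5, Rc4, Rc3, Rc2, Rxc1, Kc6, Kb6, Ka6, Kc5, ... (list truncated; more exist).
Black has legal moves and is not in check → neither.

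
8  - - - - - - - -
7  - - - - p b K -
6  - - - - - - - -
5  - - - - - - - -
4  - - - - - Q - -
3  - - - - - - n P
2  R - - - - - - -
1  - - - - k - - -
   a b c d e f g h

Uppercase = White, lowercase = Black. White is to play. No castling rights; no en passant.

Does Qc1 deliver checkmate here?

After Qc1: black king on e1; in check: yes, from the white queen on c1.
King squares — d1: attacked by Qc1; f1: attacked by Qc1; d2: attacked by Qc1; e2: attacked by Ra2; f2: attacked by Ra2.
Black has no legal moves → checkmate.

yes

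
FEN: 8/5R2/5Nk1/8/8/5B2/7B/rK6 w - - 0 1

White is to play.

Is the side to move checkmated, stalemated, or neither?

neither

White to move; white king on b1.
In check: yes, from the black rook on a1.
King squares — a1: available; c1: attacked by Ra1; a2: attacked by Ra1; b2: available; c2: available.
Legal moves for White: Kc2, Kb2, Kxa1.
White is in check but has 3 legal moves → neither.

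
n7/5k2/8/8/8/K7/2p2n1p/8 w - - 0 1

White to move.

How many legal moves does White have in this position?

5

White to move; king on a3.
In check: no.
Legal moves: Kb4, Ka4, Kb3, Kb2, Ka2.
Count: 5.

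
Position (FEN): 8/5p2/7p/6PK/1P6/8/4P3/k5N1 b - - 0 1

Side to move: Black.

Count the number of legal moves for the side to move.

6

Black to move; king on a1.
In check: no.
Legal moves: Kb2, Ka2, Kb1, hxg5, f6, f5.
Count: 6.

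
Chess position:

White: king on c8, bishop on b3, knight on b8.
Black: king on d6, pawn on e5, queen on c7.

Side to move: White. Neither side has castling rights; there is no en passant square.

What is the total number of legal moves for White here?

White to move; king on c8.
In check: yes, from the black queen on c7.
Legal moves: none.
Count: 0.

0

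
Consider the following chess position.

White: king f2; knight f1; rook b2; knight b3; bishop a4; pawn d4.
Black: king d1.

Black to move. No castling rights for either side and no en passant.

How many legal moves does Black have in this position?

Black to move; king on d1.
In check: no.
Legal moves: none.
Count: 0.

0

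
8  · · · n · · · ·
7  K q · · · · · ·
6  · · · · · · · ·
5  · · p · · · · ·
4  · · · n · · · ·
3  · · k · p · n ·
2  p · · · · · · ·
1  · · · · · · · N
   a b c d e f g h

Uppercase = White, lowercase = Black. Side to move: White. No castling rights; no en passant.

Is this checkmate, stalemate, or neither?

White to move; white king on a7.
In check: yes, from the black queen on b7.
King squares — a6: attacked by Qb7; b6: attacked by Qb7; b7: attacked by Nd8; a8: attacked by Qb7; b8: attacked by Qb7.
Legal moves for White: none.
In check with no legal moves → checkmate.

checkmate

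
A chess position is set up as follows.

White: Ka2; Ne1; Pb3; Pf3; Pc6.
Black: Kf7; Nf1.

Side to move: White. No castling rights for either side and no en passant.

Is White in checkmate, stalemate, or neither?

neither

White to move; white king on a2.
In check: no.
Legal moves for White: Ka3, Kb2, Kb1, Ka1, Nd3, Ng2, Nc2, c7, f4, b4.
White has 10 legal moves and is not in check → neither.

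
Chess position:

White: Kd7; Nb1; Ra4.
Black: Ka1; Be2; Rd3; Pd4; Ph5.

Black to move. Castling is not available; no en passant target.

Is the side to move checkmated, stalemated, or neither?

neither

Black to move; black king on a1.
In check: yes, from the white rook on a4.
Legal moves for Black: Kb2, Kxb1, Ra3.
Black is in check but has 3 legal moves → neither.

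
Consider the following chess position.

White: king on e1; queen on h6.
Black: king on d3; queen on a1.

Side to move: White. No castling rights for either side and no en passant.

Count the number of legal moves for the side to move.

White to move; king on e1.
In check: yes, from the black queen on a1.
Legal moves: Kf2, Qc1.
Count: 2.

2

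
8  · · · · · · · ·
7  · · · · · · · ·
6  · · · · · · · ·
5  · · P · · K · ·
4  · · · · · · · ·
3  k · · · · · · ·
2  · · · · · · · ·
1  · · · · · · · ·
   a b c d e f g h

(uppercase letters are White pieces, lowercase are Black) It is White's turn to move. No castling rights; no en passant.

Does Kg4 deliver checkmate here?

After Kg4: black king on a3; in check: no.
Black is not in check, so this cannot be checkmate.

no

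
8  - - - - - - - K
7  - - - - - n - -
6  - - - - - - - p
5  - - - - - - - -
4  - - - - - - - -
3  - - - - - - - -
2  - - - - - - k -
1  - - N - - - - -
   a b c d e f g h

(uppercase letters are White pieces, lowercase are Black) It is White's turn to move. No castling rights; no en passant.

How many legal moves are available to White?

3

White to move; king on h8.
In check: yes, from the black knight on f7.
Legal moves: Kg8, Kh7, Kg7.
Count: 3.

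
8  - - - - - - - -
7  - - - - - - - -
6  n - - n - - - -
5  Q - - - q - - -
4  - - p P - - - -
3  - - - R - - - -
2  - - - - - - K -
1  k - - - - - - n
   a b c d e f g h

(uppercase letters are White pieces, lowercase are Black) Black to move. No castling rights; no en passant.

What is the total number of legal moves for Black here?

Black to move; king on a1.
In check: yes, from the white queen on a5.
Legal moves: Kb2, Kb1, Qxa5.
Count: 3.

3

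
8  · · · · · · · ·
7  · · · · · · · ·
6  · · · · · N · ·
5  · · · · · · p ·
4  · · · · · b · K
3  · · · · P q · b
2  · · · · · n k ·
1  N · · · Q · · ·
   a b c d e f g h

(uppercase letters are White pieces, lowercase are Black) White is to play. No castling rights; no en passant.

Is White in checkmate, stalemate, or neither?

checkmate

White to move; white king on h4.
In check: yes, from the black pawn on g5.
King squares — g3: attacked by Kg2; h3: attacked by Nf2; g4: attacked by Nf2; g5: attacked by Bf4; h5: attacked by Qf3.
Legal moves for White: none.
In check with no legal moves → checkmate.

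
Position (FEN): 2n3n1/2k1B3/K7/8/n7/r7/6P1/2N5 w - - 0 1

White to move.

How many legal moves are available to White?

White to move; king on a6.
In check: no.
Legal moves: Bf8, Bd8+, Bf6, Bd6+, Bg5, Bc5, Bh4, Bb4, Bxa3, Kb5, Ka5, Nd3, Nb3, Ne2, Na2, g3, g4.
Count: 17.

17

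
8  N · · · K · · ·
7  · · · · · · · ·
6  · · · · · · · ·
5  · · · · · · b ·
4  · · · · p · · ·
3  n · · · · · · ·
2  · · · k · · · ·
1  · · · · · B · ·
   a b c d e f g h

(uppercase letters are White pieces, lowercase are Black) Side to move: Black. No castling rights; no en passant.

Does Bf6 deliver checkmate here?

no

After Bf6: white king on e8; in check: no.
White is not in check, so this cannot be checkmate.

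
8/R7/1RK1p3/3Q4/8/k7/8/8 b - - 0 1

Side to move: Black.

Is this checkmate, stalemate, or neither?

checkmate

Black to move; black king on a3.
In check: yes, from the white rook on a7.
King squares — a2: attacked by Qd5; b2: attacked by Rb6; b3: attacked by Qd5; a4: attacked by Ra7; b4: attacked by Rb6.
Legal moves for Black: none.
In check with no legal moves → checkmate.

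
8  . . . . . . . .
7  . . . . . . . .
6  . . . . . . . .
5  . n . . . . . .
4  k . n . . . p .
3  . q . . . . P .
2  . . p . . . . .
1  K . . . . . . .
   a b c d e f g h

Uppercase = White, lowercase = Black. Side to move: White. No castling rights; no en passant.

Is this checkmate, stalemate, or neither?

stalemate

White to move; white king on a1.
In check: no.
King squares — b1: attacked by Pc2; a2: attacked by Qb3; b2: attacked by Qb3.
Legal moves for White: none.
Not in check and no legal moves → stalemate.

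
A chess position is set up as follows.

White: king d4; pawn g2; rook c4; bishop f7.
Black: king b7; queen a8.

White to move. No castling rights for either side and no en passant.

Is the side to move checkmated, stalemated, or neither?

neither

White to move; white king on d4.
In check: no.
Legal moves for White include: Bg8, Be8, Bg6, Be6, Bh5, Bd5+, Ke5, Kd5, Kc5, Ke4, Ke3, Kd3, Kc3, Rc8, Rc7+, Rc6, Rc5, Rb4+, ... (list truncated; more exist).
White has legal moves and is not in check → neither.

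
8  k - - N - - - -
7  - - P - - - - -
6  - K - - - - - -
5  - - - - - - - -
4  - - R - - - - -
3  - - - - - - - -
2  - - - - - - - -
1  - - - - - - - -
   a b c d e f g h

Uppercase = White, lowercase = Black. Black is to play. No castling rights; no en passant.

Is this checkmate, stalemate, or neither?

Black to move; black king on a8.
In check: no.
King squares — a7: attacked by Kb6; b7: attacked by Kb6; b8: attacked by Pc7.
Legal moves for Black: none.
Not in check and no legal moves → stalemate.

stalemate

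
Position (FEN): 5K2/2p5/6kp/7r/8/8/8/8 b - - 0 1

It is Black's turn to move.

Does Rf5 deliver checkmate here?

After Rf5: white king on f8; in check: yes, from the black rook on f5.
White has 3 legal replies: Kg8, Ke8, Ke7.
In check but a legal move exists → not checkmate.

no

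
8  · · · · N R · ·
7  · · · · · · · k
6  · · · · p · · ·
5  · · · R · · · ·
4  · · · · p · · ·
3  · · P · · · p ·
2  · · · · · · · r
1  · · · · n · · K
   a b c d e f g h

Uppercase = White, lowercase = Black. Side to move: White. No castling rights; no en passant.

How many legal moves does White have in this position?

1

White to move; king on h1.
In check: yes, from the black rook on h2.
Legal moves: Kg1.
Count: 1.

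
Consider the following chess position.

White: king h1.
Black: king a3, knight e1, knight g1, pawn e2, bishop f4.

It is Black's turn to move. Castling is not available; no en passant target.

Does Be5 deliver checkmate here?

After Be5: white king on h1; in check: no.
White is not in check, so this cannot be checkmate.

no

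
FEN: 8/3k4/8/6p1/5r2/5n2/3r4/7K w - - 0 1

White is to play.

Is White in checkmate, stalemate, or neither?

stalemate

White to move; white king on h1.
In check: no.
King squares — g1: attacked by Nf3; g2: attacked by Rd2; h2: attacked by Rd2.
Legal moves for White: none.
Not in check and no legal moves → stalemate.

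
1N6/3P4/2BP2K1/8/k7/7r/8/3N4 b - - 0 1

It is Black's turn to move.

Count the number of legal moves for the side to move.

Black to move; king on a4.
In check: yes, from the white bishop on c6.
Legal moves: Ka5, Kb4, Kb3, Ka3.
Count: 4.

4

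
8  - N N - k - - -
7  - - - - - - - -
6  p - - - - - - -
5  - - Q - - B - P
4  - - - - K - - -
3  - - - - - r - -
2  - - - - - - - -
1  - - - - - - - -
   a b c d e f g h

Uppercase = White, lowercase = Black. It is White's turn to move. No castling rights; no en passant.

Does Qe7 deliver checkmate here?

After Qe7: black king on e8; in check: yes, from the white queen on e7.
King squares — d7: attacked by Bf5; e7: attacked by Nc8; f7: attacked by Qe7; d8: attacked by Qe7; f8: attacked by Qe7.
Black has no legal moves → checkmate.

yes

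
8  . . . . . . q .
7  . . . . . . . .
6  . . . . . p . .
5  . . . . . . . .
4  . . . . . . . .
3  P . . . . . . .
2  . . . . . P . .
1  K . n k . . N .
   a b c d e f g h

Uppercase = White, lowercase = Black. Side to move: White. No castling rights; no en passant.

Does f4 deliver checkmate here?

no

After f4: black king on d1; in check: no.
Black is not in check, so this cannot be checkmate.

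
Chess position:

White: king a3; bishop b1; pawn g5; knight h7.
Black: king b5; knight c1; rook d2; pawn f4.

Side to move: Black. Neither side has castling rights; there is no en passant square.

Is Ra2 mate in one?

no

After Ra2: white king on a3; in check: yes, from the black rook on a2.
White has 1 legal reply: Bxa2.
In check but a legal move exists → not checkmate.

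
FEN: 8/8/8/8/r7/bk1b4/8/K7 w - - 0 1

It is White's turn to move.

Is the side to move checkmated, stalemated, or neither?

stalemate

White to move; white king on a1.
In check: no.
King squares — b1: attacked by Bd3; a2: attacked by Kb3; b2: attacked by Ba3.
Legal moves for White: none.
Not in check and no legal moves → stalemate.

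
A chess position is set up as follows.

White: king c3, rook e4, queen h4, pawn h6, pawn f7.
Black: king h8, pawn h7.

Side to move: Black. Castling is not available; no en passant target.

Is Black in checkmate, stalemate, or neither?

Black to move; black king on h8.
In check: no.
King squares — g7: attacked by Ph6; h7: own pawn; g8: attacked by Pf7.
Legal moves for Black: none.
Not in check and no legal moves → stalemate.

stalemate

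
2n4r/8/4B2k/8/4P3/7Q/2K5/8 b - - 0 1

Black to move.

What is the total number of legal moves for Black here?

3

Black to move; king on h6.
In check: yes, from the white queen on h3.
Legal moves: Kg7, Kg6, Kg5.
Count: 3.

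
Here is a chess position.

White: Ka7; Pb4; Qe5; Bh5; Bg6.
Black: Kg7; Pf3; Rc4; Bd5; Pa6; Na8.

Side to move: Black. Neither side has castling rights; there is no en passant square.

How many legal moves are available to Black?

Black to move; king on g7.
In check: yes, from the white queen on e5.
Legal moves: Kg8, Kf8, Kh6.
Count: 3.

3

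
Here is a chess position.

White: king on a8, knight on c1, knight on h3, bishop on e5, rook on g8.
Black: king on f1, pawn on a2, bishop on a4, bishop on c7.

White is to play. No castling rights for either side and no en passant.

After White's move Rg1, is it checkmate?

After Rg1: black king on f1; in check: yes, from the white rook on g1.
King squares — e1: attacked by Rg1; g1: attacked by Nh3; e2: attacked by Nc1; f2: attacked by Nh3; g2: attacked by Rg1.
Black has no legal moves → checkmate.

yes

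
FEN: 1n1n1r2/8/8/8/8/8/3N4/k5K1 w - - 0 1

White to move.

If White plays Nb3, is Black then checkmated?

no

After Nb3: black king on a1; in check: yes, from the white knight on b3.
Black has 3 legal replies: Kb2, Ka2, Kb1.
In check but a legal move exists → not checkmate.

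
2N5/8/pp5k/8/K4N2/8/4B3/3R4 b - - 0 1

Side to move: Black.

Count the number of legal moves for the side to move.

Black to move; king on h6.
In check: no.
Legal moves: Kh7, Kg7, Kg5, b5+, a5.
Count: 5.

5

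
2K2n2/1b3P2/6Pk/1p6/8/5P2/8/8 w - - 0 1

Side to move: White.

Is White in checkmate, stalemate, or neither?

neither

White to move; white king on c8.
In check: yes, from the black bishop on b7.
Legal moves for White: Kd8, Kb8, Kc7, Kxb7.
White is in check but has 4 legal moves → neither.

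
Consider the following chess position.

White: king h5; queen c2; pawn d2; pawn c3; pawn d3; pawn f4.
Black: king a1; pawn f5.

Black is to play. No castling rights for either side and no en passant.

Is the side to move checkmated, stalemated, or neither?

stalemate

Black to move; black king on a1.
In check: no.
King squares — b1: attacked by Qc2; a2: attacked by Qc2; b2: attacked by Qc2.
Legal moves for Black: none.
Not in check and no legal moves → stalemate.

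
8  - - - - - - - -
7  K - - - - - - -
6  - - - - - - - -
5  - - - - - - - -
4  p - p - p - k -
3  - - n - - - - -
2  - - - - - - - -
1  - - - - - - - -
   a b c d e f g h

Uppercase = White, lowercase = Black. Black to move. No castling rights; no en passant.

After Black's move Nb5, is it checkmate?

After Nb5: white king on a7; in check: yes, from the black knight on b5.
White has 5 legal replies: Kb8, Ka8, Kb7, Kb6, Ka6.
In check but a legal move exists → not checkmate.

no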